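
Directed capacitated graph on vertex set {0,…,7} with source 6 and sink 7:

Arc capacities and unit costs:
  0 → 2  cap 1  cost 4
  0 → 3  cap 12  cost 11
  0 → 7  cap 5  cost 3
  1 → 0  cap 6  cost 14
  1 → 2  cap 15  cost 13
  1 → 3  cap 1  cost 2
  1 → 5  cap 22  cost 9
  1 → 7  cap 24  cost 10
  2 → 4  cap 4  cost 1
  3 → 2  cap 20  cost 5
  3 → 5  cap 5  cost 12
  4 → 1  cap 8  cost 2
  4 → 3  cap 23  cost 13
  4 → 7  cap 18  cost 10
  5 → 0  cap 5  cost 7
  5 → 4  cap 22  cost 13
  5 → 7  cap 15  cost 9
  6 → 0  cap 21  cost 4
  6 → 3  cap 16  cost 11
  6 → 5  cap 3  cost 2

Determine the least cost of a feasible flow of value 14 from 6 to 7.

shortest-cost path #1: 6→0→7 push 5 @ unit cost 7 (adds 35)
shortest-cost path #2: 6→5→7 push 3 @ unit cost 11 (adds 33)
shortest-cost path #3: 6→0→2→4→7 push 1 @ unit cost 19 (adds 19)
shortest-cost path #4: 6→3→2→4→7 push 3 @ unit cost 27 (adds 81)
shortest-cost path #5: 6→3→5→7 push 2 @ unit cost 32 (adds 64)
total cost = 232

Minimum cost for 14 units: 232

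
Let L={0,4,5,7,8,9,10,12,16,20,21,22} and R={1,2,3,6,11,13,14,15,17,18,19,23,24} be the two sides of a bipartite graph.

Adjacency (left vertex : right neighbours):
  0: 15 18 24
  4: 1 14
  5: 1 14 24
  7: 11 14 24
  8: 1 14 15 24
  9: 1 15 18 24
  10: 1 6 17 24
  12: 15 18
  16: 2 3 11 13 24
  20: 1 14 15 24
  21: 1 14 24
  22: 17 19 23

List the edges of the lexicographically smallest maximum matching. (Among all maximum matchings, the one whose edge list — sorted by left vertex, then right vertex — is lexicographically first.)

Lex-smallest maximum matching: {(0,15), (4,1), (5,14), (7,11), (8,24), (9,18), (10,6), (16,2), (22,17)}

|M| = 9 (so the lex-smallest maximum matching has 9 edges)
process left vertices in ascending order; for each, take the smallest-labelled available neighbour that still permits 9 edges overall, or leave it unmatched if none does
lex-smallest matching: {0-15, 4-1, 5-14, 7-11, 8-24, 9-18, 10-6, 16-2, 22-17}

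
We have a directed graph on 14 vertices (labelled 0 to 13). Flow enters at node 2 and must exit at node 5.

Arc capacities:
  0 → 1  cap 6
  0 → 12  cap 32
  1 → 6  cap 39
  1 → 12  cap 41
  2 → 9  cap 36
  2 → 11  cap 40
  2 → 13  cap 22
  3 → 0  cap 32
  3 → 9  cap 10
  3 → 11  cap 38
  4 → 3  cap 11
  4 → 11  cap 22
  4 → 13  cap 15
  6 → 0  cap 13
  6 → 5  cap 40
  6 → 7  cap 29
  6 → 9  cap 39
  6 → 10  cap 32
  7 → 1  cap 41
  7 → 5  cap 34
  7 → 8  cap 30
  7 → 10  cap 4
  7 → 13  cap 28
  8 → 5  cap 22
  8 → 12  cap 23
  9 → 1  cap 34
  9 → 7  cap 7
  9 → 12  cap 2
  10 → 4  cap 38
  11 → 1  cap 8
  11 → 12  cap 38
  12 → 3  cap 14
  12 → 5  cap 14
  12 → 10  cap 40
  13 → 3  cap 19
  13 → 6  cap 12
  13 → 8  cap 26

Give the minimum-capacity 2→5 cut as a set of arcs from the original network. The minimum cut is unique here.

augment #1: 2→9→7→5 push 7
augment #2: 2→9→12→5 push 2
augment #3: 2→11→12→5 push 12
augment #4: 2→13→6→5 push 12
augment #5: 2→13→8→5 push 10
augment #6: 2→9→1→6→5 push 27
augment #7: 2→11→1→6→5 push 1
augment #8: 2→11→1→6→7→5 push 7
augment #9: 2→11→12→9→1→6→7→5 push 2
augment #10: 2→11→12→10→4→13→8→5 push 12
augment #11: 2→11→12→3→0→1→6→7→5 push 2
max flow = 94; residual-reachable set from 2 gives S-side
cut edges (S→T): {(1,6), (8,5), (9,7), (12,5), (13,6)} total cap 94

Min-cut arcs: {(1,6), (8,5), (9,7), (12,5), (13,6)} (total capacity 94)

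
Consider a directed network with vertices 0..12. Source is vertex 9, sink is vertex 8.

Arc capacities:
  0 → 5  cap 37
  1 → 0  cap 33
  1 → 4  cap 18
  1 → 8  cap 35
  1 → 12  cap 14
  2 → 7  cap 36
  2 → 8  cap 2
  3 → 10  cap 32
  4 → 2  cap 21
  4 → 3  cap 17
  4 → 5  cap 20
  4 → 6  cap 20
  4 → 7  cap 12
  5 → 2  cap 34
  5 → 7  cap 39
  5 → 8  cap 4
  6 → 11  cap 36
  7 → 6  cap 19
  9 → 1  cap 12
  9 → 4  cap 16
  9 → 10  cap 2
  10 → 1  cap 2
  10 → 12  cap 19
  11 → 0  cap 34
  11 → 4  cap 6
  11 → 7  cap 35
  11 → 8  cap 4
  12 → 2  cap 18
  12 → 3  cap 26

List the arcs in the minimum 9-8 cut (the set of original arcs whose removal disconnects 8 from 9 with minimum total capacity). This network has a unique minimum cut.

Min-cut arcs: {(2,8), (5,8), (9,1), (10,1), (11,8)} (total capacity 24)

augment #1: 9→1→8 push 12
augment #2: 9→4→2→8 push 2
augment #3: 9→4→5→8 push 4
augment #4: 9→10→1→8 push 2
augment #5: 9→4→6→11→8 push 4
max flow = 24; residual-reachable set from 9 gives S-side
cut edges (S→T): {(2,8), (5,8), (9,1), (10,1), (11,8)} total cap 24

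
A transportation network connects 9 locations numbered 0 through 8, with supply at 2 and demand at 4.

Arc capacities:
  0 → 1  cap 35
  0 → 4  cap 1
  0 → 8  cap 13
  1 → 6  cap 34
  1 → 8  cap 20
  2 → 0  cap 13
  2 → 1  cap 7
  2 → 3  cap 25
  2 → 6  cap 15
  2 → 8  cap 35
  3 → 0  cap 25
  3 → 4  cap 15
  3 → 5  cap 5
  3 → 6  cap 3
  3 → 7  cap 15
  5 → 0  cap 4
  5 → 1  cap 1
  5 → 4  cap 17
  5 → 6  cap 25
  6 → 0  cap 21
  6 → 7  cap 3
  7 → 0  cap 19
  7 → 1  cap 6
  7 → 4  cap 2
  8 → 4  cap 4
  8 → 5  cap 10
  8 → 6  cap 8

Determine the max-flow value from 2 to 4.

Maximum flow value: 37

augment #1: 2→0→4 bottleneck 1, total now 1
augment #2: 2→3→4 bottleneck 15, total now 16
augment #3: 2→8→4 bottleneck 4, total now 20
augment #4: 2→3→5→4 bottleneck 5, total now 25
augment #5: 2→3→7→4 bottleneck 2, total now 27
augment #6: 2→8→5→4 bottleneck 10, total now 37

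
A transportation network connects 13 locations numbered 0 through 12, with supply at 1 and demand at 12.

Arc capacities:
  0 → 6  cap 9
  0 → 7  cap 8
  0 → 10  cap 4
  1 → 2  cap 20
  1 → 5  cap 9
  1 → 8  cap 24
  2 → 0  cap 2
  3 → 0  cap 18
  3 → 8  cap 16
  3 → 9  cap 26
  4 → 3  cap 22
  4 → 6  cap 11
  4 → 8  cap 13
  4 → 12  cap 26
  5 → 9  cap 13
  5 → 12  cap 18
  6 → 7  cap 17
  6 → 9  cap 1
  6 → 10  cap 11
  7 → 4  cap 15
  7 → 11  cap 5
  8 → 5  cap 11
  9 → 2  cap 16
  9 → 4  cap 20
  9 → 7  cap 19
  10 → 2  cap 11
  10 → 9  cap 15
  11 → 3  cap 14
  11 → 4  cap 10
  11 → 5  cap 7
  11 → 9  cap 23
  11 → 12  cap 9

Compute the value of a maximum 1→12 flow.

augment #1: 1→5→12 bottleneck 9, total now 9
augment #2: 1→8→5→12 bottleneck 9, total now 18
augment #3: 1→2→0→7→4→12 bottleneck 2, total now 20
augment #4: 1→8→5→9→4→12 bottleneck 2, total now 22

Maximum flow value: 22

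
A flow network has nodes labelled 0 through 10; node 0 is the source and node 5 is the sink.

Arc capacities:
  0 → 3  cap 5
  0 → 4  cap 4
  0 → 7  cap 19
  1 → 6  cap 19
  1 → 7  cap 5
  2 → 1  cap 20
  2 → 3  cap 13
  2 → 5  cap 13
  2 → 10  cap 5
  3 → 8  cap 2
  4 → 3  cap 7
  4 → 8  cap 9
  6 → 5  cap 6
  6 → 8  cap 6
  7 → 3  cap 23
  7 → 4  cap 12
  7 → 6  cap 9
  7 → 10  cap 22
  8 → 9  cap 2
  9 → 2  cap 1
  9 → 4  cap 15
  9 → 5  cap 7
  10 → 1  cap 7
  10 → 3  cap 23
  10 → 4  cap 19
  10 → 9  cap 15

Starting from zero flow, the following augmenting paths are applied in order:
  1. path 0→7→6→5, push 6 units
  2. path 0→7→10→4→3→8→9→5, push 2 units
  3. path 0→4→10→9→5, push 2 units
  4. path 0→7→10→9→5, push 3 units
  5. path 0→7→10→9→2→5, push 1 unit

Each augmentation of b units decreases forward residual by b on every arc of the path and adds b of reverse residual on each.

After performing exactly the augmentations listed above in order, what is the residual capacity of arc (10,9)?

Residual capacity of (10,9): 9

after path 1 (0→7→6→5, push 6): res(10,9)=15
after path 2 (0→7→10→4→3→8→9→5, push 2): res(10,9)=15
after path 3 (0→4→10→9→5, push 2): res(10,9)=13
after path 4 (0→7→10→9→5, push 3): res(10,9)=10
after path 5 (0→7→10→9→2→5, push 1): res(10,9)=9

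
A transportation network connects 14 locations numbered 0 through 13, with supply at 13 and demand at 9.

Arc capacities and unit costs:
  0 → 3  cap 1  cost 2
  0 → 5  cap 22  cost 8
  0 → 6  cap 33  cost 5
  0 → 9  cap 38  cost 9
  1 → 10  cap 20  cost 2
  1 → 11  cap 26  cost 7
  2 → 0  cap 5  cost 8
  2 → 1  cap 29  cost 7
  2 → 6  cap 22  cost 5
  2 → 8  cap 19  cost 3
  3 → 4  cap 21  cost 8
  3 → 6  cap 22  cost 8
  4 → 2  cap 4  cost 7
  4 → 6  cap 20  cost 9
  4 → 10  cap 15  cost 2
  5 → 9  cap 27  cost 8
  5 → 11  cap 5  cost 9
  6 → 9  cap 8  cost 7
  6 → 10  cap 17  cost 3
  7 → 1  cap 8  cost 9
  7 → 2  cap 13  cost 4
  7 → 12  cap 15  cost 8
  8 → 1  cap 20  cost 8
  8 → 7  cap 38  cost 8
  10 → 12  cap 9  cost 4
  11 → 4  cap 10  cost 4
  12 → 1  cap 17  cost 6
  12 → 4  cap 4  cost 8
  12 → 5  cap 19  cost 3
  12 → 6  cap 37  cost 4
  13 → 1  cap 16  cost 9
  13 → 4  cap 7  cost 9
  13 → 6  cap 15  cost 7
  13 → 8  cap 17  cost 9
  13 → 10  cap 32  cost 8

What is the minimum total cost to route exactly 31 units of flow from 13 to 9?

Minimum cost for 31 units: 811

shortest-cost path #1: 13→6→9 push 8 @ unit cost 14 (adds 112)
shortest-cost path #2: 13→10→12→5→9 push 9 @ unit cost 23 (adds 207)
shortest-cost path #3: 13→4→2→0→9 push 4 @ unit cost 33 (adds 132)
shortest-cost path #4: 13→8→7→12→5→9 push 10 @ unit cost 36 (adds 360)
total cost = 811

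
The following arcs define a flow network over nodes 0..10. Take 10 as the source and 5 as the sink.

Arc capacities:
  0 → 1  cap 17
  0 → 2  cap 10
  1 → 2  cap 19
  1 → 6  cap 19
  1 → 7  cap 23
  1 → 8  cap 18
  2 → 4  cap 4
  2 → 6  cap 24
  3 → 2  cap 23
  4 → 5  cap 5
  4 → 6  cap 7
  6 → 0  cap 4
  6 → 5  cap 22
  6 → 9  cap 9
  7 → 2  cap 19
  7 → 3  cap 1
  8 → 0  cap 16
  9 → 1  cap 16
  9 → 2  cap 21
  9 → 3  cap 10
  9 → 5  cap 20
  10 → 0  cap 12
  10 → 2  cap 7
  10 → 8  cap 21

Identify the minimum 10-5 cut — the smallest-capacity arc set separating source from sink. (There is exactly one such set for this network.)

Min-cut arcs: {(0,1), (0,2), (10,2)} (total capacity 34)

augment #1: 10→2→4→5 push 4
augment #2: 10→2→6→5 push 3
augment #3: 10→0→1→6→5 push 12
augment #4: 10→8→0→1→6→5 push 5
augment #5: 10→8→0→2→6→5 push 2
augment #6: 10→8→0→2→6→9→5 push 8
max flow = 34; residual-reachable set from 10 gives S-side
cut edges (S→T): {(0,1), (0,2), (10,2)} total cap 34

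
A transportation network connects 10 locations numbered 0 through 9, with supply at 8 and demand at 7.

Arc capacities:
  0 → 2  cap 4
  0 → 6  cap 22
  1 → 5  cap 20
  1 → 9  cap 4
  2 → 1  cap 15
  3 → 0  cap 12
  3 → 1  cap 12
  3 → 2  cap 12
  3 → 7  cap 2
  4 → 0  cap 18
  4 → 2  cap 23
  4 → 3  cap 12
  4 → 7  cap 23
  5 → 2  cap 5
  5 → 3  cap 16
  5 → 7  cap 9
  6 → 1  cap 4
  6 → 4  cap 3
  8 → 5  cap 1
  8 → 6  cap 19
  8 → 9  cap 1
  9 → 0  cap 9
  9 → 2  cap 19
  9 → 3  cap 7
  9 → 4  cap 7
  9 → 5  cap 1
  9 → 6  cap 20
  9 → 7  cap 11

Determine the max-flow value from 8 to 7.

Maximum flow value: 9

augment #1: 8→5→7 bottleneck 1, total now 1
augment #2: 8→9→7 bottleneck 1, total now 2
augment #3: 8→6→4→7 bottleneck 3, total now 5
augment #4: 8→6→1→5→7 bottleneck 4, total now 9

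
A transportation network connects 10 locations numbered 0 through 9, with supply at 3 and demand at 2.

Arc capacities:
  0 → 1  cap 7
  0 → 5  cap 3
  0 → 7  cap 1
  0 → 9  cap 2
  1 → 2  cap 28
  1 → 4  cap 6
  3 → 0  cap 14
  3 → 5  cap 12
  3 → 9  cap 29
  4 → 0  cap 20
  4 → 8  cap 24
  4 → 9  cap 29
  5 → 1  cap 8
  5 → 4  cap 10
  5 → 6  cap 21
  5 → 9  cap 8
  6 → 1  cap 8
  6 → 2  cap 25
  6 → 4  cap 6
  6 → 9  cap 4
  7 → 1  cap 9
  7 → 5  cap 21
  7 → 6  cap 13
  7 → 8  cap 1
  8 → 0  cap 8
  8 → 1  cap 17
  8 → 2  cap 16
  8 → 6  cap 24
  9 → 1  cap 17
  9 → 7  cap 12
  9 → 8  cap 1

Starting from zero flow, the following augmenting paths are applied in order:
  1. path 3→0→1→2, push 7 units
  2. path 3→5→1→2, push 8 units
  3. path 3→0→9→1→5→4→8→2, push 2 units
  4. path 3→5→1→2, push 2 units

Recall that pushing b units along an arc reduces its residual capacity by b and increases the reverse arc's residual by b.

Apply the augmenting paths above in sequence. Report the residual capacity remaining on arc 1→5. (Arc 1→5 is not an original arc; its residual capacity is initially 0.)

after path 1 (3→0→1→2, push 7): res(1,5)=0
after path 2 (3→5→1→2, push 8): res(1,5)=8
after path 3 (3→0→9→1→5→4→8→2, push 2): res(1,5)=6
after path 4 (3→5→1→2, push 2): res(1,5)=8

Residual capacity of (1,5): 8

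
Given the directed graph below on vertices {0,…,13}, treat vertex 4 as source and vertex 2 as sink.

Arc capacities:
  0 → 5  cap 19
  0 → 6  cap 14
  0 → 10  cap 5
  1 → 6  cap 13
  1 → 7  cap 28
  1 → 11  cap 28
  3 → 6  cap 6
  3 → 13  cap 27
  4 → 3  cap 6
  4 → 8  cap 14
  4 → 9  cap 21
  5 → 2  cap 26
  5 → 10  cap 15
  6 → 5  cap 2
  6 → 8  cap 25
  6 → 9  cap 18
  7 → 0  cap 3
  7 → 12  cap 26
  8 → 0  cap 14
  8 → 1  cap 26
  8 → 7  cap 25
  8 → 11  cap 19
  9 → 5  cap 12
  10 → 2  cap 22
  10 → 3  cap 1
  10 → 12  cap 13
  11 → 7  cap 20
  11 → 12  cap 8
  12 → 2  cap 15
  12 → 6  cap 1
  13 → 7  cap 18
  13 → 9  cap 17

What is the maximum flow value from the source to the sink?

augment #1: 4→9→5→2 bottleneck 12, total now 12
augment #2: 4→3→6→5→2 bottleneck 2, total now 14
augment #3: 4→8→0→5→2 bottleneck 12, total now 26
augment #4: 4→8→0→10→2 bottleneck 2, total now 28
augment #5: 4→3→13→7→12→2 bottleneck 4, total now 32

Maximum flow value: 32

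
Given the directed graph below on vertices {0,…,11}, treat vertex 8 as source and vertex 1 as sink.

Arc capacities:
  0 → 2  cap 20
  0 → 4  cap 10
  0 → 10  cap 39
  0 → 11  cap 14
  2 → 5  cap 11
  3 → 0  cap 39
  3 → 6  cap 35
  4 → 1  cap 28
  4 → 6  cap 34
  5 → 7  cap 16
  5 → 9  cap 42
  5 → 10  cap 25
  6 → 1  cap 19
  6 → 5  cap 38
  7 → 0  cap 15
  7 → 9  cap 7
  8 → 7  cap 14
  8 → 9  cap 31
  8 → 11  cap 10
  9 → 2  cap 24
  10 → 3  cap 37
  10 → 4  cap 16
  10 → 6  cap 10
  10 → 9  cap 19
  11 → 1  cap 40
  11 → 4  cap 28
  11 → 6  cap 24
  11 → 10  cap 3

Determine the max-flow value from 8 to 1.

augment #1: 8→11→1 bottleneck 10, total now 10
augment #2: 8→7→0→4→1 bottleneck 10, total now 20
augment #3: 8→7→0→11→1 bottleneck 4, total now 24
augment #4: 8→9→2→5→10→4→1 bottleneck 11, total now 35

Maximum flow value: 35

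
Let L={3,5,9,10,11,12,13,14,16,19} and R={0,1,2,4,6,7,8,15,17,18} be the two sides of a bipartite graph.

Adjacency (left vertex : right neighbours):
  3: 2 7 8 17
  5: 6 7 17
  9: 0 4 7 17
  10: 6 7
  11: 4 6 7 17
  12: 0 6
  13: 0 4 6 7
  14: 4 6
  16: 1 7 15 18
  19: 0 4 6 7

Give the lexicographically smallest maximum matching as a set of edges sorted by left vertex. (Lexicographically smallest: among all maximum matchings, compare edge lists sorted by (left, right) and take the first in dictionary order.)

|M| = 7 (so the lex-smallest maximum matching has 7 edges)
process left vertices in ascending order; for each, take the smallest-labelled available neighbour that still permits 7 edges overall, or leave it unmatched if none does
lex-smallest matching: {3-2, 5-6, 9-0, 10-7, 11-17, 13-4, 16-1}

Lex-smallest maximum matching: {(3,2), (5,6), (9,0), (10,7), (11,17), (13,4), (16,1)}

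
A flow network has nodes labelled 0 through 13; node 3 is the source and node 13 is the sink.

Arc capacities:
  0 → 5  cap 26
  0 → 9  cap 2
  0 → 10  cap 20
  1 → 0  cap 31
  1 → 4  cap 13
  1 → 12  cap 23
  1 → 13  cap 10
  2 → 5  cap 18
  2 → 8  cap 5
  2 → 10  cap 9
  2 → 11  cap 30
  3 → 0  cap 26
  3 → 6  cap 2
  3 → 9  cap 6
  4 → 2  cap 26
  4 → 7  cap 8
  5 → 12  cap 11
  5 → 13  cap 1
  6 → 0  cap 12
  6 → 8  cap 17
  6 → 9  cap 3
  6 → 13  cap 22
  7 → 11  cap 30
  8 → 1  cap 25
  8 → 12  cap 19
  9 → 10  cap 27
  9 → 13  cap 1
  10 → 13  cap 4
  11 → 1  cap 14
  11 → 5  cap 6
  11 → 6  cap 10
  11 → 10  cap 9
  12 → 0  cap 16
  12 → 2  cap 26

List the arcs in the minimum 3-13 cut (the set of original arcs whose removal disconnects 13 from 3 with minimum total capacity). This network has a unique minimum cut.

augment #1: 3→6→13 push 2
augment #2: 3→9→13 push 1
augment #3: 3→0→5→13 push 1
augment #4: 3→0→10→13 push 4
augment #5: 3→0→5→12→2→8→1→13 push 5
augment #6: 3→0→5→12→2→11→1→13 push 5
augment #7: 3→0→5→12→2→11→6→13 push 1
max flow = 19; residual-reachable set from 3 gives S-side
cut edges (S→T): {(3,6), (5,12), (5,13), (9,13), (10,13)} total cap 19

Min-cut arcs: {(3,6), (5,12), (5,13), (9,13), (10,13)} (total capacity 19)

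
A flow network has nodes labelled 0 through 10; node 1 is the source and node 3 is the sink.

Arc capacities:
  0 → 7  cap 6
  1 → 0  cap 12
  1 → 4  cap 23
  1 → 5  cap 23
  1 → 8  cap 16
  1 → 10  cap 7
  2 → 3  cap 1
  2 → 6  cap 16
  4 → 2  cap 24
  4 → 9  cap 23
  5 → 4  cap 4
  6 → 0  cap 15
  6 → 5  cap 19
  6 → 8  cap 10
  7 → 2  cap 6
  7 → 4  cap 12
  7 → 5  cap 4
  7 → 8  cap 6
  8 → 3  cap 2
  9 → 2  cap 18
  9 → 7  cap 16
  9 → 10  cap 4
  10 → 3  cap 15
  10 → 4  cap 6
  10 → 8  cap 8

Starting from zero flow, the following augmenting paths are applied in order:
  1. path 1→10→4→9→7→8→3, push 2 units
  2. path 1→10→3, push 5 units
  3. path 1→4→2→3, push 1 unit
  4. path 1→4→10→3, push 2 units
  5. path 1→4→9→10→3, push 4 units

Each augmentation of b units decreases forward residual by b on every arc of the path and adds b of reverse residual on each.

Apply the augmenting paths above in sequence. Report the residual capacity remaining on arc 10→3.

after path 1 (1→10→4→9→7→8→3, push 2): res(10,3)=15
after path 2 (1→10→3, push 5): res(10,3)=10
after path 3 (1→4→2→3, push 1): res(10,3)=10
after path 4 (1→4→10→3, push 2): res(10,3)=8
after path 5 (1→4→9→10→3, push 4): res(10,3)=4

Residual capacity of (10,3): 4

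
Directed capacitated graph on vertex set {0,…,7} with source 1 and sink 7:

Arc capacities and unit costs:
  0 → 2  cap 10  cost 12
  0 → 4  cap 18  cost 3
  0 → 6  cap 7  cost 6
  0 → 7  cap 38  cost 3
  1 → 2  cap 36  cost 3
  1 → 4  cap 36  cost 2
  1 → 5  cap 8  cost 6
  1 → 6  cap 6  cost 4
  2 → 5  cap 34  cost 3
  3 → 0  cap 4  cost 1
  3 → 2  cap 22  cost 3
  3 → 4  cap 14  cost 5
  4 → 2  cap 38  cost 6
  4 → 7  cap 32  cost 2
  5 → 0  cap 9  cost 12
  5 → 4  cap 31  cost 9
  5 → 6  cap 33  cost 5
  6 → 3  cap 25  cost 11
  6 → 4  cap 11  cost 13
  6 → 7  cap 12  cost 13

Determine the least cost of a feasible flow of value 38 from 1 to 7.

shortest-cost path #1: 1→4→7 push 32 @ unit cost 4 (adds 128)
shortest-cost path #2: 1→6→7 push 6 @ unit cost 17 (adds 102)
total cost = 230

Minimum cost for 38 units: 230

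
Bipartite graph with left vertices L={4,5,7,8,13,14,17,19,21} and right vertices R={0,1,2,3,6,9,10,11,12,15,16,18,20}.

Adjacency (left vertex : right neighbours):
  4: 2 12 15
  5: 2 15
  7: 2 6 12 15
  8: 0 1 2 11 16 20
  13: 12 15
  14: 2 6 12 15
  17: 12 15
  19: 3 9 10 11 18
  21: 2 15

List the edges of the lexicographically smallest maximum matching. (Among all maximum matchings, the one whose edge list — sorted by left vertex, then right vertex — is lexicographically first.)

|M| = 6 (so the lex-smallest maximum matching has 6 edges)
process left vertices in ascending order; for each, take the smallest-labelled available neighbour that still permits 6 edges overall, or leave it unmatched if none does
lex-smallest matching: {4-2, 5-15, 7-6, 8-0, 13-12, 19-3}

Lex-smallest maximum matching: {(4,2), (5,15), (7,6), (8,0), (13,12), (19,3)}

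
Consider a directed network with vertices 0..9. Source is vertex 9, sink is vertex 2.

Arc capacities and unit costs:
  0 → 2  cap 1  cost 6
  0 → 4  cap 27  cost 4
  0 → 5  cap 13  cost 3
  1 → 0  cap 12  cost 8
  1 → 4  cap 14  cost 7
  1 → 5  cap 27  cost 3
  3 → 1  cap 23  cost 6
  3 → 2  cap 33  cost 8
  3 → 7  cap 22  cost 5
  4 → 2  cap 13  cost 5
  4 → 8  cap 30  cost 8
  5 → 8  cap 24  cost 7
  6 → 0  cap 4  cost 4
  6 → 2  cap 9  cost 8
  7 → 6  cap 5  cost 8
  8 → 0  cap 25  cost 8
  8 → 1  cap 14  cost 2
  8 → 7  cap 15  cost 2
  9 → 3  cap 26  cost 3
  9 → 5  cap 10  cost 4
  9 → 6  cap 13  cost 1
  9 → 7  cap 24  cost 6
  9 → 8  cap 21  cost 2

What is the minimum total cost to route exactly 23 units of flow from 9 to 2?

shortest-cost path #1: 9→6→2 push 9 @ unit cost 9 (adds 81)
shortest-cost path #2: 9→3→2 push 14 @ unit cost 11 (adds 154)
total cost = 235

Minimum cost for 23 units: 235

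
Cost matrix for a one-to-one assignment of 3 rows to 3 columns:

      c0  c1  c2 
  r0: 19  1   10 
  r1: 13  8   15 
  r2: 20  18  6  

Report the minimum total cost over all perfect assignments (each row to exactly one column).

Minimum assignment cost: 20

optimal assignment: row0→col1 (cost 1), row1→col0 (cost 13), row2→col2 (cost 6)
total = 1 + 13 + 6 = 20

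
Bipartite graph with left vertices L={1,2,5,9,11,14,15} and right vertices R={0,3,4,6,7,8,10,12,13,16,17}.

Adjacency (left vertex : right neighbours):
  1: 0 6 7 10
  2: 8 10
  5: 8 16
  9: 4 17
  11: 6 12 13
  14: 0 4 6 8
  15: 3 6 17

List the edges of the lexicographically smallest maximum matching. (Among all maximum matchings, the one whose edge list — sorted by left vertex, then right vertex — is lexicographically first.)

|M| = 7 (so the lex-smallest maximum matching has 7 edges)
process left vertices in ascending order; for each, take the smallest-labelled available neighbour that still permits 7 edges overall, or leave it unmatched if none does
lex-smallest matching: {1-0, 2-8, 5-16, 9-4, 11-12, 14-6, 15-3}

Lex-smallest maximum matching: {(1,0), (2,8), (5,16), (9,4), (11,12), (14,6), (15,3)}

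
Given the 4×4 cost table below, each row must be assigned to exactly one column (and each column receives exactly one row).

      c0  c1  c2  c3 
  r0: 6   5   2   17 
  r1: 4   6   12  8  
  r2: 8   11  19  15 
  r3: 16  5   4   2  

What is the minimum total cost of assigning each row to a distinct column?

Minimum assignment cost: 18

optimal assignment: row0→col2 (cost 2), row1→col1 (cost 6), row2→col0 (cost 8), row3→col3 (cost 2)
total = 2 + 6 + 8 + 2 = 18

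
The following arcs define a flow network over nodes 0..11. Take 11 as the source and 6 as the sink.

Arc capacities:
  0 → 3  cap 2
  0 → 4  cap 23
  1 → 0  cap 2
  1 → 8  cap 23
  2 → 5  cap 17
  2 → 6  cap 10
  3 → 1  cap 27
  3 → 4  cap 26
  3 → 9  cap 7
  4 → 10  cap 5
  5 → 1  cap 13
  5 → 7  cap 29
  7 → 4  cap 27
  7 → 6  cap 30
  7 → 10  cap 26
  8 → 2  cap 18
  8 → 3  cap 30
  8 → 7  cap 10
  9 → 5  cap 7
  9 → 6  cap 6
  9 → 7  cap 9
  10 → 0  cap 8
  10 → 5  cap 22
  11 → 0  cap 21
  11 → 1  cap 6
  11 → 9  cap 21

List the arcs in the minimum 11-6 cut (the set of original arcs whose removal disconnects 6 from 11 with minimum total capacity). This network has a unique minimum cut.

Min-cut arcs: {(0,3), (4,10), (11,1), (11,9)} (total capacity 34)

augment #1: 11→9→6 push 6
augment #2: 11→9→7→6 push 9
augment #3: 11→1→8→2→6 push 6
augment #4: 11→9→5→7→6 push 6
augment #5: 11→0→3→1→8→2→6 push 2
augment #6: 11→0→4→10→5→7→6 push 5
max flow = 34; residual-reachable set from 11 gives S-side
cut edges (S→T): {(0,3), (4,10), (11,1), (11,9)} total cap 34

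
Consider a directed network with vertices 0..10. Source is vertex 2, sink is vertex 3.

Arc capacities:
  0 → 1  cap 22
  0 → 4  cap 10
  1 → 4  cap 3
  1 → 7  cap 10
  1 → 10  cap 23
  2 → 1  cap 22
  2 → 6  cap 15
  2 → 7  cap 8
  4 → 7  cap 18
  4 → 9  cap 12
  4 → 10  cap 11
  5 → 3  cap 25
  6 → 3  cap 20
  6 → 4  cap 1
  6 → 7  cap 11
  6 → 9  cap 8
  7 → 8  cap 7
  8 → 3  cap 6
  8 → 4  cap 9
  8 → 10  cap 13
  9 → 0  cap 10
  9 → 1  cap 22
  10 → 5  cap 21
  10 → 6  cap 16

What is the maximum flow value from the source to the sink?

Maximum flow value: 44

augment #1: 2→6→3 bottleneck 15, total now 15
augment #2: 2→7→8→3 bottleneck 6, total now 21
augment #3: 2→1→10→5→3 bottleneck 21, total now 42
augment #4: 2→1→10→6→3 bottleneck 1, total now 43
augment #5: 2→7→8→10→6→3 bottleneck 1, total now 44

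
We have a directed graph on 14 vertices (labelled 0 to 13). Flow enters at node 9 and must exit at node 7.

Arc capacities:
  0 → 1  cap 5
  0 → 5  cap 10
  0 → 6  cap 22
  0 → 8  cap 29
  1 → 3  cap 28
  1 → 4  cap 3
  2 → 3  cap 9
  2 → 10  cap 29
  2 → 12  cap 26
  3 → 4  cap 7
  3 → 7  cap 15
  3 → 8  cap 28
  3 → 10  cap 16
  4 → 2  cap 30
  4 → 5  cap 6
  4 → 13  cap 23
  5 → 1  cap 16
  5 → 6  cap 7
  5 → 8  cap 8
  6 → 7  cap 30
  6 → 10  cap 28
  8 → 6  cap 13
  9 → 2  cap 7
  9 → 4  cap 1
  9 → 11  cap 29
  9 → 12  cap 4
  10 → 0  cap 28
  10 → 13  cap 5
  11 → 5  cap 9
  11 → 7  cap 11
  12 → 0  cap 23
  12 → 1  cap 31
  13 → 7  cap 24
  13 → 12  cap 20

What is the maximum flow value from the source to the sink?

augment #1: 9→11→7 bottleneck 11, total now 11
augment #2: 9→2→3→7 bottleneck 7, total now 18
augment #3: 9→4→13→7 bottleneck 1, total now 19
augment #4: 9→11→5→6→7 bottleneck 7, total now 26
augment #5: 9→12→0→6→7 bottleneck 4, total now 30
augment #6: 9→11→5→1→3→7 bottleneck 2, total now 32

Maximum flow value: 32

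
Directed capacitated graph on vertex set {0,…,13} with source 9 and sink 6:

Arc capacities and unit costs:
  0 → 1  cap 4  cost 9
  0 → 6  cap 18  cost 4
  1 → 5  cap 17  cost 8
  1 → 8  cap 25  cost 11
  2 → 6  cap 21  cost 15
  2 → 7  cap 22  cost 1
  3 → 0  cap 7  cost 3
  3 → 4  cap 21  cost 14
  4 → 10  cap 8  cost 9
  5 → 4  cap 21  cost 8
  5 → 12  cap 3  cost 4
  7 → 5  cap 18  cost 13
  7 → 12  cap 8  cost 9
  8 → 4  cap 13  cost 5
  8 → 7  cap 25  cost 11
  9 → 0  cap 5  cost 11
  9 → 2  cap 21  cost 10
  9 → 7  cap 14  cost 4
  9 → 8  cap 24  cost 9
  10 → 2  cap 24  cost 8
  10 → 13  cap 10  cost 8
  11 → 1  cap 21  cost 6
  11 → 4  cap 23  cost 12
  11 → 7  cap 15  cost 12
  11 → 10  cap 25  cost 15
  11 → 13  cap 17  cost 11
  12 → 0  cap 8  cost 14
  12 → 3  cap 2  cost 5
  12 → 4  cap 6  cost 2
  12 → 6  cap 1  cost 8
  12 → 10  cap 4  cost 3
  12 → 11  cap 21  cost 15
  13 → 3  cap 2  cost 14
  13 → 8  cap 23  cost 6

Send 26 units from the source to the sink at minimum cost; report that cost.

shortest-cost path #1: 9→0→6 push 5 @ unit cost 15 (adds 75)
shortest-cost path #2: 9→7→12→6 push 1 @ unit cost 21 (adds 21)
shortest-cost path #3: 9→2→6 push 20 @ unit cost 25 (adds 500)
total cost = 596

Minimum cost for 26 units: 596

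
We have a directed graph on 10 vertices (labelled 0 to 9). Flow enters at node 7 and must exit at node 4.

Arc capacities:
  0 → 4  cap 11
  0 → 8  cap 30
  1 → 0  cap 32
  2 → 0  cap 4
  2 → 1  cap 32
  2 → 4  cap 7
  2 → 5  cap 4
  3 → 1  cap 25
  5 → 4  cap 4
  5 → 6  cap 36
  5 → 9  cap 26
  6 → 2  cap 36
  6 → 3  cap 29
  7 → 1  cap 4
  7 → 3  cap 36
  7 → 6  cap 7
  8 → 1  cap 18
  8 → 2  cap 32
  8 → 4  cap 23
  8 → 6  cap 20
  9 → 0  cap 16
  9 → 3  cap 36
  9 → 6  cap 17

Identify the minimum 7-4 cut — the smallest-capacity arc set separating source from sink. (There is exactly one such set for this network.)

augment #1: 7→1→0→4 push 4
augment #2: 7→6→2→4 push 7
augment #3: 7→3→1→0→4 push 7
augment #4: 7→3→1→0→8→4 push 18
max flow = 36; residual-reachable set from 7 gives S-side
cut edges (S→T): {(3,1), (7,1), (7,6)} total cap 36

Min-cut arcs: {(3,1), (7,1), (7,6)} (total capacity 36)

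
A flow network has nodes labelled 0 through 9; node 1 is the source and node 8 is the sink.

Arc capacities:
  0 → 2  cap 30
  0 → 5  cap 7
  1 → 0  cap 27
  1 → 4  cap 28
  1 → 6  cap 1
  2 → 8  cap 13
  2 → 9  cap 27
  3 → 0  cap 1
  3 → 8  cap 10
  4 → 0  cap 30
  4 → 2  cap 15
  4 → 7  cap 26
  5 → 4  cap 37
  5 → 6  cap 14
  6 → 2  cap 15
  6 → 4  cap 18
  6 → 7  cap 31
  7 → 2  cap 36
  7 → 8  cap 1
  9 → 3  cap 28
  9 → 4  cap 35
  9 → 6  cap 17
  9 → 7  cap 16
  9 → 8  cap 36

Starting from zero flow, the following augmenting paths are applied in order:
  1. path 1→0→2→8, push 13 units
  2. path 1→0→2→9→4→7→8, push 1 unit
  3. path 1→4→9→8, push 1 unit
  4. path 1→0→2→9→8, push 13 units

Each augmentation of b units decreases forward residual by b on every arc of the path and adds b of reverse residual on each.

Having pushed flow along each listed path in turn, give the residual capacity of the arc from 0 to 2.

after path 1 (1→0→2→8, push 13): res(0,2)=17
after path 2 (1→0→2→9→4→7→8, push 1): res(0,2)=16
after path 3 (1→4→9→8, push 1): res(0,2)=16
after path 4 (1→0→2→9→8, push 13): res(0,2)=3

Residual capacity of (0,2): 3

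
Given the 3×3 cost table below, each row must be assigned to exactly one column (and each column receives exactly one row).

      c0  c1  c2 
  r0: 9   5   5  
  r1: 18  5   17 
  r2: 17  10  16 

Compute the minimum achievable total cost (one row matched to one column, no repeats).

Minimum assignment cost: 27

optimal assignment: row0→col2 (cost 5), row1→col1 (cost 5), row2→col0 (cost 17)
total = 5 + 5 + 17 = 27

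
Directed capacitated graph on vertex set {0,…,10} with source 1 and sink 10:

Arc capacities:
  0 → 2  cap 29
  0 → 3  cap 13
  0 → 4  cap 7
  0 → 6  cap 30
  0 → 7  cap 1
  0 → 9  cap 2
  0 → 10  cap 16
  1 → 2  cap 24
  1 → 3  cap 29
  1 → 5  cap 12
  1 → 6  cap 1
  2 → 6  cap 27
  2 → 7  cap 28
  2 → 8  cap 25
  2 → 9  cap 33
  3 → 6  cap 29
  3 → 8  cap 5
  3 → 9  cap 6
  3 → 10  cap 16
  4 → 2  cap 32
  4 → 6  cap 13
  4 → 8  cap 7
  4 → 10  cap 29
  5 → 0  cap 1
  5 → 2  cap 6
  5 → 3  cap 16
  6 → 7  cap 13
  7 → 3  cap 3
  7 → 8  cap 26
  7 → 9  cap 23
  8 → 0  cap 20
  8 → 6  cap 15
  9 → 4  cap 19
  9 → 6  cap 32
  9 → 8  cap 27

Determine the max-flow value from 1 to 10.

augment #1: 1→3→10 bottleneck 16, total now 16
augment #2: 1→5→0→10 bottleneck 1, total now 17
augment #3: 1→2→8→0→10 bottleneck 15, total now 32
augment #4: 1→2→9→4→10 bottleneck 9, total now 41
augment #5: 1→3→9→4→10 bottleneck 6, total now 47
augment #6: 1→3→8→0→4→10 bottleneck 5, total now 52
augment #7: 1→5→2→9→4→10 bottleneck 4, total now 56

Maximum flow value: 56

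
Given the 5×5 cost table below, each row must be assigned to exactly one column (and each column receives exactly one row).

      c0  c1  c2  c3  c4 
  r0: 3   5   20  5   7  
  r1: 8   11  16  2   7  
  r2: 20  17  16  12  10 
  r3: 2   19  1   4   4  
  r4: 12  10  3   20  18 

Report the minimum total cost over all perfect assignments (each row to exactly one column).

Minimum assignment cost: 22

optimal assignment: row0→col1 (cost 5), row1→col3 (cost 2), row2→col4 (cost 10), row3→col0 (cost 2), row4→col2 (cost 3)
total = 5 + 2 + 10 + 2 + 3 = 22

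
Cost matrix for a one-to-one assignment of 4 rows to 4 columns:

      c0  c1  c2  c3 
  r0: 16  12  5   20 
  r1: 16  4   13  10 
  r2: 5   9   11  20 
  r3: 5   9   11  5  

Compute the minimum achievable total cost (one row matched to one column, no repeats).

optimal assignment: row0→col2 (cost 5), row1→col1 (cost 4), row2→col0 (cost 5), row3→col3 (cost 5)
total = 5 + 4 + 5 + 5 = 19

Minimum assignment cost: 19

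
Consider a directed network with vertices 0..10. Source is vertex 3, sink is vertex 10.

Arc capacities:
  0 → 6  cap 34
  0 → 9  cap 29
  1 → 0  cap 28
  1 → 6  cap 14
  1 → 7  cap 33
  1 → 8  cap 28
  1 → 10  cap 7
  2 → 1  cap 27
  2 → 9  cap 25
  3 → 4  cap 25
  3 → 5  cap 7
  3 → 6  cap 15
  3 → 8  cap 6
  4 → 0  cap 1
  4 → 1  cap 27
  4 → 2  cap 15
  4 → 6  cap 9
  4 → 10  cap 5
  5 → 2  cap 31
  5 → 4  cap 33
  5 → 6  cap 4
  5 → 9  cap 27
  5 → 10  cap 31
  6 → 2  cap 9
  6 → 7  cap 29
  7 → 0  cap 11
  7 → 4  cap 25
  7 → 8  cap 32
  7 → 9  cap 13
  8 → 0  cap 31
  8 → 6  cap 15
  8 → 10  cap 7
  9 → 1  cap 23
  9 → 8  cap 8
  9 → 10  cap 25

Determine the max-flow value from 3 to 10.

augment #1: 3→4→10 bottleneck 5, total now 5
augment #2: 3→5→10 bottleneck 7, total now 12
augment #3: 3→8→10 bottleneck 6, total now 18
augment #4: 3→4→1→10 bottleneck 7, total now 25
augment #5: 3→4→0→9→10 bottleneck 1, total now 26
augment #6: 3→4→1→8→10 bottleneck 1, total now 27
augment #7: 3→4→2→9→10 bottleneck 11, total now 38
augment #8: 3→6→2→9→10 bottleneck 9, total now 47
augment #9: 3→6→7→9→10 bottleneck 4, total now 51

Maximum flow value: 51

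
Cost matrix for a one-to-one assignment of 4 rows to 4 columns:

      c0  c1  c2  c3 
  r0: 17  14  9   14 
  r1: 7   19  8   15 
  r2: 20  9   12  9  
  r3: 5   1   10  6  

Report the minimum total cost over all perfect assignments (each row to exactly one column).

Minimum assignment cost: 26

optimal assignment: row0→col2 (cost 9), row1→col0 (cost 7), row2→col3 (cost 9), row3→col1 (cost 1)
total = 9 + 7 + 9 + 1 = 26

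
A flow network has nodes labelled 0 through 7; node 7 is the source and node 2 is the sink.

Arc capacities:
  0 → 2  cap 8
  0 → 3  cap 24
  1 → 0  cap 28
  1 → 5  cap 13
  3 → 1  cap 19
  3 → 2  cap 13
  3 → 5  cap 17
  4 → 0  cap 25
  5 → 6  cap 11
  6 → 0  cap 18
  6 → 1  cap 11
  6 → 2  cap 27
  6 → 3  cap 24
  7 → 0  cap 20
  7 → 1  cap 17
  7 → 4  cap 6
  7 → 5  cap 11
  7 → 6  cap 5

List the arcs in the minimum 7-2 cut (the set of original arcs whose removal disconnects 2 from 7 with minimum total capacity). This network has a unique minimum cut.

augment #1: 7→0→2 push 8
augment #2: 7→6→2 push 5
augment #3: 7→0→3→2 push 12
augment #4: 7→5→6→2 push 11
augment #5: 7→1→0→3→2 push 1
max flow = 37; residual-reachable set from 7 gives S-side
cut edges (S→T): {(0,2), (3,2), (5,6), (7,6)} total cap 37

Min-cut arcs: {(0,2), (3,2), (5,6), (7,6)} (total capacity 37)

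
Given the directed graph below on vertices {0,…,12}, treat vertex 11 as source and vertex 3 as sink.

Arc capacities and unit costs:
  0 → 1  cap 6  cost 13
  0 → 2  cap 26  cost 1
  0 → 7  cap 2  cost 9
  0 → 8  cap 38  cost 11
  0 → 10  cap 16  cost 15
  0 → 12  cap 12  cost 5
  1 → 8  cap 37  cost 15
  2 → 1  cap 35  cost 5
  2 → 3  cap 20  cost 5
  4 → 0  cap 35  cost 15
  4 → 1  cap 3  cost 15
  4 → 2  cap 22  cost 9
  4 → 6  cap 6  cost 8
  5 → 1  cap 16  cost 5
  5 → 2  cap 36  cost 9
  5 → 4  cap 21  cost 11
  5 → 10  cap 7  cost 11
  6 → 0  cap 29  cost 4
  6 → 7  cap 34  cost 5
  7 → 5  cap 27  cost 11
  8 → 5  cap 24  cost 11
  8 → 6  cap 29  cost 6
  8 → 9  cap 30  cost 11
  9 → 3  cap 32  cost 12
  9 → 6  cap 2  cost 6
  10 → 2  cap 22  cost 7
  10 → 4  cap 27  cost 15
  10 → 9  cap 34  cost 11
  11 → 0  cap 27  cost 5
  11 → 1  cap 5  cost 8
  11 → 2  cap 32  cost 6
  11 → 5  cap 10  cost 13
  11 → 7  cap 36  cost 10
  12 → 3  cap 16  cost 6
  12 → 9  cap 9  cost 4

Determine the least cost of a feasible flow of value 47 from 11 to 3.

shortest-cost path #1: 11→2→3 push 20 @ unit cost 11 (adds 220)
shortest-cost path #2: 11→0→12→3 push 12 @ unit cost 16 (adds 192)
shortest-cost path #3: 11→0→8→9→3 push 15 @ unit cost 39 (adds 585)
total cost = 997

Minimum cost for 47 units: 997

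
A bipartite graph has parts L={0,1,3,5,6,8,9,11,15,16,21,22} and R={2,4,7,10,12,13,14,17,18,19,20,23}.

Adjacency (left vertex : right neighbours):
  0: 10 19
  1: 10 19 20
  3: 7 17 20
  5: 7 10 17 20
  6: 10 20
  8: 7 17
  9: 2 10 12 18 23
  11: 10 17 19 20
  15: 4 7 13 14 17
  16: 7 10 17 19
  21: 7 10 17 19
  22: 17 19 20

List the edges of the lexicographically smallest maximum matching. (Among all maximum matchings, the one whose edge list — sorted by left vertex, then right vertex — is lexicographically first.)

|M| = 7 (so the lex-smallest maximum matching has 7 edges)
process left vertices in ascending order; for each, take the smallest-labelled available neighbour that still permits 7 edges overall, or leave it unmatched if none does
lex-smallest matching: {0-10, 1-19, 3-7, 5-17, 6-20, 9-2, 15-4}

Lex-smallest maximum matching: {(0,10), (1,19), (3,7), (5,17), (6,20), (9,2), (15,4)}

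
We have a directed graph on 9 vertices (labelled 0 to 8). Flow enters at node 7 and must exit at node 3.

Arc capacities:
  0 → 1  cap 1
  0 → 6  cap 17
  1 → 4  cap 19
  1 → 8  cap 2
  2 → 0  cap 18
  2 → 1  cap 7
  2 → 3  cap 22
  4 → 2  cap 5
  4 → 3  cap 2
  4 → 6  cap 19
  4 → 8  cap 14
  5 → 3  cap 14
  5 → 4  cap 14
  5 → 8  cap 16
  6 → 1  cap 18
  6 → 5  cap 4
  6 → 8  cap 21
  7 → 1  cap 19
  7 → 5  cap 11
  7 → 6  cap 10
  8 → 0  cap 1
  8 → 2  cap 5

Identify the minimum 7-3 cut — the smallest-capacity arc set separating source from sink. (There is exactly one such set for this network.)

augment #1: 7→5→3 push 11
augment #2: 7→1→4→3 push 2
augment #3: 7→6→5→3 push 3
augment #4: 7→1→4→2→3 push 5
augment #5: 7→1→8→2→3 push 2
augment #6: 7→6→8→2→3 push 3
max flow = 26; residual-reachable set from 7 gives S-side
cut edges (S→T): {(4,2), (4,3), (5,3), (8,2)} total cap 26

Min-cut arcs: {(4,2), (4,3), (5,3), (8,2)} (total capacity 26)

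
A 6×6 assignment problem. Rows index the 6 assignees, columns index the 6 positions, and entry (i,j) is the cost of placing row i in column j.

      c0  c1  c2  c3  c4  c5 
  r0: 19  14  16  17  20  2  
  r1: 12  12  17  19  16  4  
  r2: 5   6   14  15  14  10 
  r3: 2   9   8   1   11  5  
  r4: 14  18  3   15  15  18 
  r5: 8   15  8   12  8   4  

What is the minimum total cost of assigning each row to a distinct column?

Minimum assignment cost: 31

optimal assignment: row0→col5 (cost 2), row1→col1 (cost 12), row2→col0 (cost 5), row3→col3 (cost 1), row4→col2 (cost 3), row5→col4 (cost 8)
total = 2 + 12 + 5 + 1 + 3 + 8 = 31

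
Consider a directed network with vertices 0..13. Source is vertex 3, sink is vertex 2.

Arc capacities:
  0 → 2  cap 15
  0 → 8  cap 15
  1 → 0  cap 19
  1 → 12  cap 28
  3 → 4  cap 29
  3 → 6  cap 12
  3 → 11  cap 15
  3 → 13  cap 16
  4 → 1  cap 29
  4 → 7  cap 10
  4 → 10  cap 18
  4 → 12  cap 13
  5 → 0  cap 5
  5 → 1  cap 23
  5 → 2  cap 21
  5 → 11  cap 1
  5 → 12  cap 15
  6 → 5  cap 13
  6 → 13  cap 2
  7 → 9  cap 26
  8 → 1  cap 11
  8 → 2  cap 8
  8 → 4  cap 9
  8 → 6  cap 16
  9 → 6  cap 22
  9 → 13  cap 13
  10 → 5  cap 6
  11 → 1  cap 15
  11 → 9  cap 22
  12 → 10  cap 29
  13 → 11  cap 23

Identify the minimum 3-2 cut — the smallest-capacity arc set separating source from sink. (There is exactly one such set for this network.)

Min-cut arcs: {(1,0), (6,5), (10,5)} (total capacity 38)

augment #1: 3→6→5→2 push 12
augment #2: 3→4→1→0→2 push 15
augment #3: 3→4→10→5→2 push 6
augment #4: 3→4→1→0→8→2 push 4
augment #5: 3→11→9→6→5→2 push 1
max flow = 38; residual-reachable set from 3 gives S-side
cut edges (S→T): {(1,0), (6,5), (10,5)} total cap 38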